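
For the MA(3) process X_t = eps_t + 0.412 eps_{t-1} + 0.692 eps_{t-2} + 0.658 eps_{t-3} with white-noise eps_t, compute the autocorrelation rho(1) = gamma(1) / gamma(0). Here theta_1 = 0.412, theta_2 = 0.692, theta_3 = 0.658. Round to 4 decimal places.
\rho(1) = 0.5536

For an MA(q) process with theta_0 = 1, the autocovariance is
  gamma(k) = sigma^2 * sum_{i=0..q-k} theta_i * theta_{i+k},
and rho(k) = gamma(k) / gamma(0). Sigma^2 cancels.
  numerator   = (1)*(0.412) + (0.412)*(0.692) + (0.692)*(0.658) = 1.15244.
  denominator = (1)^2 + (0.412)^2 + (0.692)^2 + (0.658)^2 = 2.081572.
  rho(1) = 1.15244 / 2.081572 = 0.5536.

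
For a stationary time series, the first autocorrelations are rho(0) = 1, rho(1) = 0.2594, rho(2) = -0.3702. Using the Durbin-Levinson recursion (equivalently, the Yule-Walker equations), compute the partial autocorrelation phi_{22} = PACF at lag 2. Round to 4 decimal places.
\phi_{22} = -0.4690

The PACF at lag k is phi_{kk}, the last component of the solution
to the Yule-Walker system G_k phi = r_k where
  (G_k)_{ij} = rho(|i - j|), (r_k)_i = rho(i), i,j = 1..k.
Equivalently, Durbin-Levinson gives phi_{kk} iteratively:
  phi_{11} = rho(1)
  phi_{kk} = [rho(k) - sum_{j=1..k-1} phi_{k-1,j} rho(k-j)]
            / [1 - sum_{j=1..k-1} phi_{k-1,j} rho(j)],
  phi_{k,j} = phi_{k-1,j} - phi_{kk} phi_{k-1,k-j},  j = 1..k-1.
Step k = 1:
  phi_11 = rho(1) = 0.2594.
Step k = 2:
  phi_22 = [rho(2) - phi_11 rho(1)] / [1 - phi_11 rho(1)] = [-0.3702 - (0.2594)(0.2594)] / [1 - (0.2594)(0.2594)]
         = -0.43748836 / 0.93271164 = -0.469.
Therefore phi_{22} = -0.4690.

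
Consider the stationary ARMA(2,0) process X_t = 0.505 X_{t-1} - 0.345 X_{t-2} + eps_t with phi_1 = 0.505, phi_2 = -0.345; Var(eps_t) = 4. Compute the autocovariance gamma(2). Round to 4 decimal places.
\gamma(2) = -0.8213

Multiply the model equation by X_{t-k} and take expectations. With theta_0 = psi_0 = 1 and psi_j the MA(infinity) weights, this gives
  gamma(k) - sum_i phi_i gamma(k-i) = c_k,
  c_k = sigma^2 * sum_{j=k..q} theta_j psi_{j-k}   (c_k = 0 for k > q),
using gamma(-m) = gamma(m).
Pure AR (q = 0): c_0 = sigma^2 = 4, c_k = 0 for k >= 1.
Equations for k = 0, 1, 2 (AR order 2, c_2 = 0):
  (E0) gamma(0) = phi_1 gamma(1) + phi_2 gamma(2) + c_0
  (E1) gamma(1) = phi_1 gamma(0) + phi_2 gamma(1) + c_1
  (E2) gamma(2) = phi_1 gamma(1) + phi_2 gamma(0)
From (E1): gamma(1) = A gamma(0) + B with
  A = phi_1 / (1 - phi_2) = 0.505 / 1.345 = 0.375465,   B = c_1 / (1 - phi_2) = 0 / 1.345 = 0.
Insert (E2) into (E0): gamma(0) (1 - phi_2^2) = phi_1 (1 + phi_2) gamma(1) + c_0.
  phi_1 (1 + phi_2) = (0.505)(0.655) = 0.330775,   1 - phi_2^2 = 0.880975.
Replace gamma(1) by A gamma(0) + B and collect gamma(0):
  gamma(0) [0.880975 - (0.330775)(0.375465)] = c_0 = 4
  gamma(0) * 0.756781 = 4
  gamma(0) = 4 / 0.756781 = 5.285547.
  gamma(1) = A gamma(0) = (0.375465)(5.285547) = 1.984536.
  gamma(2) = phi_1 gamma(1) + phi_2 gamma(0) = (0.505)(1.984536) + (-0.345)(5.285547) = -0.821323.
Therefore gamma(2) = -0.8213 (to 4 decimal places).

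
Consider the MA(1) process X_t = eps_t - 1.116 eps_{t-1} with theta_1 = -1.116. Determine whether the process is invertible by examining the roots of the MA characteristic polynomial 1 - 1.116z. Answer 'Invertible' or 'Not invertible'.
\text{Not invertible}

The MA(q) characteristic polynomial is P(z) = 1 - 1.116z.
Invertibility requires all roots to lie outside the unit circle, i.e. |z| > 1 for every root.
This is linear in z: 1 + (-1.116) z = 0  =>  z = -1/(-1.116) = 0.896057,  |z| = 0.896057.
Moduli of all roots: 0.8961.
All moduli strictly greater than 1? No.
Verdict: Not invertible.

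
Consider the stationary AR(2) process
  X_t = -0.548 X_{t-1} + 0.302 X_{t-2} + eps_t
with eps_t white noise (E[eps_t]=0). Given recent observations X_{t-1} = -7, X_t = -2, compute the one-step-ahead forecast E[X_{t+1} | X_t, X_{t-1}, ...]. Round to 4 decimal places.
E[X_{t+1} \mid \mathcal F_t] = -1.0180

For an AR(p) model X_t = c + sum_i phi_i X_{t-i} + eps_t, the
one-step-ahead conditional mean is
  E[X_{t+1} | X_t, ...] = c + sum_i phi_i X_{t+1-i}.
Substitute known values:
  E[X_{t+1} | ...] = (-0.548) * (-2) + (0.302) * (-7)
                   = -1.0180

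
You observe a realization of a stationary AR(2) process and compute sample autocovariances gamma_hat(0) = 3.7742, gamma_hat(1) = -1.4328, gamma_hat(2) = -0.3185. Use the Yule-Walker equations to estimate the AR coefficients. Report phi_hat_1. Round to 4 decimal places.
\hat\phi_{1} = -0.4810

The Yule-Walker equations for an AR(p) process read, in matrix form,
  Gamma_p phi = r_p,   with   (Gamma_p)_{ij} = gamma(|i - j|),
                       (r_p)_i = gamma(i),   i,j = 1..p.
Substitute the sample gammas (Toeplitz matrix and right-hand side of size 2):
  Gamma_p = [[3.7742, -1.4328], [-1.4328, 3.7742]]
  r_p     = [-1.4328, -0.3185]
Written out:
  3.7742 phi_1 - 1.4328 phi_2 = -1.4328
  -1.4328 phi_1 + 3.7742 phi_2 = -0.3185
Solve by Cramer's rule:
  det = gamma(0)^2 - gamma(1)^2 = (3.7742)^2 - (-1.4328)^2 = 14.24458564 - 2.05291584 = 12.1916698
  phi_hat_1 = [gamma(1) gamma(0) - gamma(1) gamma(2)] / det = [(-1.4328)(3.7742) - (-1.4328)(-0.3185)] / 12.1916698 = -5.86402056 / 12.1916698 = -0.481
  phi_hat_2 = [gamma(0) gamma(2) - gamma(1)^2] / det = [(3.7742)(-0.3185) - (-1.4328)^2] / 12.1916698 = -3.25499854 / 12.1916698 = -0.267
So phi_hat = [-0.4810, -0.2670].
Therefore phi_hat_1 = -0.4810.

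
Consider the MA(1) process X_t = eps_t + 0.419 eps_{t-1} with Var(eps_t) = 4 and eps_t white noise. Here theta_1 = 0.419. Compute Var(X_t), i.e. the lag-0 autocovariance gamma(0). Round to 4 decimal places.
\gamma(0) = 4.7022

For an MA(q) process X_t = eps_t + sum_i theta_i eps_{t-i} with
Var(eps_t) = sigma^2, the variance is
  gamma(0) = sigma^2 * (1 + sum_i theta_i^2).
  sum_i theta_i^2 = (0.419)^2 = 0.175561.
  gamma(0) = 4 * (1 + 0.175561) = 4 * 1.175561 = 4.702244, which rounds to 4.7022.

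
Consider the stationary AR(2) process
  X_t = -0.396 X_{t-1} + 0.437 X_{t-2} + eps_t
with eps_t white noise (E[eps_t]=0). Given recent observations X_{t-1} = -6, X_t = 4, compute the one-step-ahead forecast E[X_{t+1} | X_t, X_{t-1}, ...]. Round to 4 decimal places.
E[X_{t+1} \mid \mathcal F_t] = -4.2060

For an AR(p) model X_t = c + sum_i phi_i X_{t-i} + eps_t, the
one-step-ahead conditional mean is
  E[X_{t+1} | X_t, ...] = c + sum_i phi_i X_{t+1-i}.
Substitute known values:
  E[X_{t+1} | ...] = (-0.396) * (4) + (0.437) * (-6)
                   = -4.2060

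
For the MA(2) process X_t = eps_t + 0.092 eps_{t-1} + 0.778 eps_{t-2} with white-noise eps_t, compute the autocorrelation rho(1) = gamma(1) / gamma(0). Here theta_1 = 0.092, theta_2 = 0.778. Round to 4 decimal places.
\rho(1) = 0.1014

For an MA(q) process with theta_0 = 1, the autocovariance is
  gamma(k) = sigma^2 * sum_{i=0..q-k} theta_i * theta_{i+k},
and rho(k) = gamma(k) / gamma(0). Sigma^2 cancels.
  numerator   = (1)*(0.092) + (0.092)*(0.778) = 0.163576.
  denominator = (1)^2 + (0.092)^2 + (0.778)^2 = 1.613748.
  rho(1) = 0.163576 / 1.613748 = 0.1014.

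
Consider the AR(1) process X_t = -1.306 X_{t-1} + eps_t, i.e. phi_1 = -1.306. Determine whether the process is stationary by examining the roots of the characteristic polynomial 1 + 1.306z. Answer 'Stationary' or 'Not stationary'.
\text{Not stationary}

The AR(p) characteristic polynomial is P(z) = 1 + 1.306z.
Stationarity requires all roots to lie outside the unit circle, i.e. |z| > 1 for every root.
This is linear in z: 1 + (1.306) z = 0  =>  z = -1/(1.306) = -0.765697,  |z| = 0.765697.
Moduli of all roots: 0.7657.
All moduli strictly greater than 1? No.
Verdict: Not stationary.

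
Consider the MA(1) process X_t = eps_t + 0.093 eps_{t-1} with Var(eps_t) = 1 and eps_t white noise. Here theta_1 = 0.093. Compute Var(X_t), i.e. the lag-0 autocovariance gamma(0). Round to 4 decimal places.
\gamma(0) = 1.0086

For an MA(q) process X_t = eps_t + sum_i theta_i eps_{t-i} with
Var(eps_t) = sigma^2, the variance is
  gamma(0) = sigma^2 * (1 + sum_i theta_i^2).
  sum_i theta_i^2 = (0.093)^2 = 0.008649.
  gamma(0) = 1 * (1 + 0.008649) = 1 * 1.008649 = 1.008649, which rounds to 1.0086.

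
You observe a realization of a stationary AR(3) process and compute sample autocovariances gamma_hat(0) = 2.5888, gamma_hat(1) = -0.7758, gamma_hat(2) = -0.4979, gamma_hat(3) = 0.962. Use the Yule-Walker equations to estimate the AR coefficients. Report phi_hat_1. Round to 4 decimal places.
\hat\phi_{1} = -0.3160

The Yule-Walker equations for an AR(p) process read, in matrix form,
  Gamma_p phi = r_p,   with   (Gamma_p)_{ij} = gamma(|i - j|),
                       (r_p)_i = gamma(i),   i,j = 1..p.
Substitute the sample gammas (Toeplitz matrix and right-hand side of size 3):
  Gamma_p = [[2.5888, -0.7758, -0.4979], [-0.7758, 2.5888, -0.7758], [-0.4979, -0.7758, 2.5888]]
  r_p     = [-0.7758, -0.4979, 0.962]
Written out (R1..R3):
  (R1) 2.5888 phi_1 - 0.7758 phi_2 - 0.4979 phi_3 = -0.7758
  (R2) -0.7758 phi_1 + 2.5888 phi_2 - 0.7758 phi_3 = -0.4979
  (R3) -0.4979 phi_1 - 0.7758 phi_2 + 2.5888 phi_3 = 0.962
Gaussian elimination:
  R2 <- R2 - (-0.7758/2.5888) R1 = R2 - (-0.299676) R1:  2.356312 phi_2 - 0.925008 phi_3 = -0.730388
  R3 <- R3 - (-0.4979/2.5888) R1 = R3 - (-0.192328) R1:  -0.925008 phi_2 + 2.49304 phi_3 = 0.812792
  R3 <- R3 - (-0.925008/2.356312) R2 = R3 - (-0.392566) R2:  2.129913 phi_3 = 0.526066
Back-substitution:
  phi_hat_3 = 0.526066 / 2.129913 = 0.246989
  phi_hat_2 = (-0.730388 - (-0.925008)(0.246989)) / 2.356312 = -0.213011
  phi_hat_1 = (-0.7758 - (-0.7758)(-0.213011) - (-0.4979)(0.246989)) / 2.5888 = -0.316007
So phi_hat = [-0.3160, -0.2130, 0.2470].
Therefore phi_hat_1 = -0.3160.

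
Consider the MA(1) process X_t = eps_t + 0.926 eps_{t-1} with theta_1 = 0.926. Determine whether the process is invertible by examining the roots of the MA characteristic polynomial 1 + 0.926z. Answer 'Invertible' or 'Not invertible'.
\text{Invertible}

The MA(q) characteristic polynomial is P(z) = 1 + 0.926z.
Invertibility requires all roots to lie outside the unit circle, i.e. |z| > 1 for every root.
This is linear in z: 1 + (0.926) z = 0  =>  z = -1/(0.926) = -1.079914,  |z| = 1.079914.
Moduli of all roots: 1.0799.
All moduli strictly greater than 1? Yes.
Verdict: Invertible.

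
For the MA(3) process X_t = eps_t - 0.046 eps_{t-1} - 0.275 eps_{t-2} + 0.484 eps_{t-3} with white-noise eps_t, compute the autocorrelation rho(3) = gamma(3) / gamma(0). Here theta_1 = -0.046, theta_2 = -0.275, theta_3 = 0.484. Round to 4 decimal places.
\rho(3) = 0.3689

For an MA(q) process with theta_0 = 1, the autocovariance is
  gamma(k) = sigma^2 * sum_{i=0..q-k} theta_i * theta_{i+k},
and rho(k) = gamma(k) / gamma(0). Sigma^2 cancels.
  numerator   = (1)*(0.484) = 0.484.
  denominator = (1)^2 + (-0.046)^2 + (-0.275)^2 + (0.484)^2 = 1.311997.
  rho(3) = 0.484 / 1.311997 = 0.3689.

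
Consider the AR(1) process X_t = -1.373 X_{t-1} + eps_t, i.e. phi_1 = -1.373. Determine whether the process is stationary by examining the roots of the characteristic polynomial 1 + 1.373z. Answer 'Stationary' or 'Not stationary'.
\text{Not stationary}

The AR(p) characteristic polynomial is P(z) = 1 + 1.373z.
Stationarity requires all roots to lie outside the unit circle, i.e. |z| > 1 for every root.
This is linear in z: 1 + (1.373) z = 0  =>  z = -1/(1.373) = -0.728332,  |z| = 0.728332.
Moduli of all roots: 0.7283.
All moduli strictly greater than 1? No.
Verdict: Not stationary.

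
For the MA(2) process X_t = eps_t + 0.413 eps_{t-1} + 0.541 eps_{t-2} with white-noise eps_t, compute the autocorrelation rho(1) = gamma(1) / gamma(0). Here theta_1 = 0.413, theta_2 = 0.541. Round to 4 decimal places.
\rho(1) = 0.4349

For an MA(q) process with theta_0 = 1, the autocovariance is
  gamma(k) = sigma^2 * sum_{i=0..q-k} theta_i * theta_{i+k},
and rho(k) = gamma(k) / gamma(0). Sigma^2 cancels.
  numerator   = (1)*(0.413) + (0.413)*(0.541) = 0.636433.
  denominator = (1)^2 + (0.413)^2 + (0.541)^2 = 1.46325.
  rho(1) = 0.636433 / 1.46325 = 0.4349.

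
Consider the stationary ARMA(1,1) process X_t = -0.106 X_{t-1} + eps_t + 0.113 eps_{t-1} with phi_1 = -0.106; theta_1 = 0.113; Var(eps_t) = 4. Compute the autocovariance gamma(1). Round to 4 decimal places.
\gamma(1) = 0.0280

Multiply the model equation by X_{t-k} and take expectations. With theta_0 = psi_0 = 1 and psi_j the MA(infinity) weights, this gives
  gamma(k) - sum_i phi_i gamma(k-i) = c_k,
  c_k = sigma^2 * sum_{j=k..q} theta_j psi_{j-k}   (c_k = 0 for k > q),
using gamma(-m) = gamma(m).
psi-weights needed (psi_j = theta_j + sum_i phi_i psi_{j-i}):
  psi_1 = theta_1 + phi_1 = 0.113 + (-0.106) = 0.007
Right-hand sides:
  c_0 = sigma^2 (1 + theta_1 psi_1) = 4 * (1 + (0.113)(0.007)) = 4 * 1.000791 = 4.003164
  c_1 = sigma^2 theta_1 = 4 * (0.113) = 0.452
  c_2 = 0
Equations for k = 0 and k = 1 (AR order 1):
  gamma(0) = phi_1 gamma(1) + c_0
  gamma(1) = phi_1 gamma(0) + c_1
Substituting the second into the first: gamma(0) (1 - phi_1^2) = c_0 + phi_1 c_1, so
  gamma(0) = (c_0 + phi_1 c_1) / (1 - phi_1^2) = (4.003164 + (-0.106)(0.452)) / (1 - (-0.106)^2) = 3.955252 / 0.988764 = 4.000198.
  gamma(1) = phi_1 gamma(0) + c_1 = (-0.106)(4.000198) + (0.452) = 0.027979.
Therefore gamma(1) = 0.0280 (to 4 decimal places).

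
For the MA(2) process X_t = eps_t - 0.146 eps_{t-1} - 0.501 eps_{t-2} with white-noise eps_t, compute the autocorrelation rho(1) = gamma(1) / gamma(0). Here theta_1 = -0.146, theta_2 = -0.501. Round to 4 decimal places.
\rho(1) = -0.0573

For an MA(q) process with theta_0 = 1, the autocovariance is
  gamma(k) = sigma^2 * sum_{i=0..q-k} theta_i * theta_{i+k},
and rho(k) = gamma(k) / gamma(0). Sigma^2 cancels.
  numerator   = (1)*(-0.146) + (-0.146)*(-0.501) = -0.072854.
  denominator = (1)^2 + (-0.146)^2 + (-0.501)^2 = 1.272317.
  rho(1) = -0.072854 / 1.272317 = -0.0573.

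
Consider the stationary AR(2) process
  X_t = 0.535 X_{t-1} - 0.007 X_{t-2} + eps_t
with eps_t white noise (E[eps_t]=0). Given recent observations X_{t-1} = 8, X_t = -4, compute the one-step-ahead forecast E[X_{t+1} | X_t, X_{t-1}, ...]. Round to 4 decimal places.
E[X_{t+1} \mid \mathcal F_t] = -2.1960

For an AR(p) model X_t = c + sum_i phi_i X_{t-i} + eps_t, the
one-step-ahead conditional mean is
  E[X_{t+1} | X_t, ...] = c + sum_i phi_i X_{t+1-i}.
Substitute known values:
  E[X_{t+1} | ...] = (0.535) * (-4) + (-0.007) * (8)
                   = -2.1960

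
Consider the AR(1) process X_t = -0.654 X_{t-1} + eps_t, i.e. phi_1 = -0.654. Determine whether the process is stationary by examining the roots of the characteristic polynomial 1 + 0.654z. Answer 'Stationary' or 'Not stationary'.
\text{Stationary}

The AR(p) characteristic polynomial is P(z) = 1 + 0.654z.
Stationarity requires all roots to lie outside the unit circle, i.e. |z| > 1 for every root.
This is linear in z: 1 + (0.654) z = 0  =>  z = -1/(0.654) = -1.529052,  |z| = 1.529052.
Moduli of all roots: 1.5291.
All moduli strictly greater than 1? Yes.
Verdict: Stationary.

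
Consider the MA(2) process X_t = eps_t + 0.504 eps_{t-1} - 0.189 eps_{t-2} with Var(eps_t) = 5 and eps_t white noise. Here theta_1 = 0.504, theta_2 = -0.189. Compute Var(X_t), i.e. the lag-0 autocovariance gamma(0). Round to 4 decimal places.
\gamma(0) = 6.4487

For an MA(q) process X_t = eps_t + sum_i theta_i eps_{t-i} with
Var(eps_t) = sigma^2, the variance is
  gamma(0) = sigma^2 * (1 + sum_i theta_i^2).
  sum_i theta_i^2 = (0.504)^2 + (-0.189)^2 = 0.254016 + 0.035721 = 0.289737.
  gamma(0) = 5 * (1 + 0.289737) = 5 * 1.289737 = 6.448685, which rounds to 6.4487.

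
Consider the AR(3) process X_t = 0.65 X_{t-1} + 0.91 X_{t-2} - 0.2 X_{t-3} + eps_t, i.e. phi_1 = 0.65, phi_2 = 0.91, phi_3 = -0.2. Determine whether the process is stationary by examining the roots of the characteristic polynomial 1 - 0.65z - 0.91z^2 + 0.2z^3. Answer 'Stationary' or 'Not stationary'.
\text{Not stationary}

The AR(p) characteristic polynomial is P(z) = 1 - 0.65z - 0.91z^2 + 0.2z^3.
Stationarity requires all roots to lie outside the unit circle, i.e. |z| > 1 for every root.
Degree 3: look for a simple real root z0 first, then factor out (1 - z/z0) and solve the remaining quadratic.
Testing z0 = 0.8: P(0.8) = 1 + (-0.65)(0.8) + (-0.91)(0.8)^2 + (0.2)(0.8)^3
  = 1 + (-0.52) + (-0.5824) + (0.1024) = 0.  So z_0 = 0.8 is a root, |z_0| = 0.8.
Divide out the factor (1 - 1.25 z) = (1 - z/z0) (since 1/z0 = 1.25):
  P(z) = (1 - 1.25 z)(1 + (0.6) z + (-0.16) z^2)
  [check: z-coef 0.6 - (1.25) = -0.65; z^2-coef -0.16 - (1.25)(0.6) = -0.91; z^3-coef -(1.25)(-0.16) = 0.2.]
Remaining roots from the quadratic factor 1 + (0.6) z + (-0.16) z^2:
  Set 1 + (0.6) z + (-0.16) z^2 = 0, i.e. a z^2 + b z + c = 0 with a = -0.16, b = 0.6, c = 1.
  Discriminant D = b^2 - 4ac = (0.6)^2 - 4*(-0.16)*1 = 0.36 - (-0.64) = 1.
  D >= 0, so the roots are real: z = (-b +/- sqrt(D)) / (2a) = (-0.6 +/- 1) / (-0.32).
    z_1 = (-0.6 + 1) / (-0.32) = -1.25,   |z_1| = 1.25.
    z_2 = (-0.6 - 1) / (-0.32) = 5,   |z_2| = 5.
Moduli of all roots: 0.8000, 1.2500, 5.0000.
All moduli strictly greater than 1? No.
Verdict: Not stationary.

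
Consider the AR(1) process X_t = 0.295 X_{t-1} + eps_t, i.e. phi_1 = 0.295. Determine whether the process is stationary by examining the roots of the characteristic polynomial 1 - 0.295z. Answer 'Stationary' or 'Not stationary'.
\text{Stationary}

The AR(p) characteristic polynomial is P(z) = 1 - 0.295z.
Stationarity requires all roots to lie outside the unit circle, i.e. |z| > 1 for every root.
This is linear in z: 1 + (-0.295) z = 0  =>  z = -1/(-0.295) = 3.389831,  |z| = 3.389831.
Moduli of all roots: 3.3898.
All moduli strictly greater than 1? Yes.
Verdict: Stationary.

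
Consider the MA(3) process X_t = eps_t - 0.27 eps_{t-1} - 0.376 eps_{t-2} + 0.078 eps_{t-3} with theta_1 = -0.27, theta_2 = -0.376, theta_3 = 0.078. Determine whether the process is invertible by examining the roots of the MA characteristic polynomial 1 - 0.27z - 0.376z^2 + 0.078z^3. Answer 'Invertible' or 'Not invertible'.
\text{Invertible}

The MA(q) characteristic polynomial is P(z) = 1 - 0.27z - 0.376z^2 + 0.078z^3.
Invertibility requires all roots to lie outside the unit circle, i.e. |z| > 1 for every root.
Degree 3: look for a simple real root z0 first, then factor out (1 - z/z0) and solve the remaining quadratic.
Testing z0 = 5: P(5) = 1 + (-0.27)(5) + (-0.376)(5)^2 + (0.078)(5)^3
  = 1 + (-1.35) + (-9.4) + (9.75) = 0.  So z_0 = 5 is a root, |z_0| = 5.
Divide out the factor (1 - 0.2 z) = (1 - z/z0) (since 1/z0 = 0.2):
  P(z) = (1 - 0.2 z)(1 + (-0.07) z + (-0.39) z^2)
  [check: z-coef -0.07 - (0.2) = -0.27; z^2-coef -0.39 - (0.2)(-0.07) = -0.376; z^3-coef -(0.2)(-0.39) = 0.078.]
Remaining roots from the quadratic factor 1 + (-0.07) z + (-0.39) z^2:
  Set 1 + (-0.07) z + (-0.39) z^2 = 0, i.e. a z^2 + b z + c = 0 with a = -0.39, b = -0.07, c = 1.
  Discriminant D = b^2 - 4ac = (-0.07)^2 - 4*(-0.39)*1 = 0.0049 - (-1.56) = 1.5649.
  D >= 0, so the roots are real: z = (-b +/- sqrt(D)) / (2a) = (0.07 +/- 1.25096) / (-0.78).
    z_1 = (0.07 + 1.25096) / (-0.78) = -1.6935,   |z_1| = 1.6935.
    z_2 = (0.07 - 1.25096) / (-0.78) = 1.5141,   |z_2| = 1.5141.
Moduli of all roots: 5.0000, 1.6935, 1.5141.
All moduli strictly greater than 1? Yes.
Verdict: Invertible.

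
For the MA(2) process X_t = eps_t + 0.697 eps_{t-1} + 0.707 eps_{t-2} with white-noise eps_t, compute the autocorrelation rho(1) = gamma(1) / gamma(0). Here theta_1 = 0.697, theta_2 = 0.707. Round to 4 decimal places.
\rho(1) = 0.5992

For an MA(q) process with theta_0 = 1, the autocovariance is
  gamma(k) = sigma^2 * sum_{i=0..q-k} theta_i * theta_{i+k},
and rho(k) = gamma(k) / gamma(0). Sigma^2 cancels.
  numerator   = (1)*(0.697) + (0.697)*(0.707) = 1.189779.
  denominator = (1)^2 + (0.697)^2 + (0.707)^2 = 1.985658.
  rho(1) = 1.189779 / 1.985658 = 0.5992.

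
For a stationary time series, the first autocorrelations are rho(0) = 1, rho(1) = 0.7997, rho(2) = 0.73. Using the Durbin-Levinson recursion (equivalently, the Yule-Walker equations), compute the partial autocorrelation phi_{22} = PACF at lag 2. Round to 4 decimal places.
\phi_{22} = 0.2510

The PACF at lag k is phi_{kk}, the last component of the solution
to the Yule-Walker system G_k phi = r_k where
  (G_k)_{ij} = rho(|i - j|), (r_k)_i = rho(i), i,j = 1..k.
Equivalently, Durbin-Levinson gives phi_{kk} iteratively:
  phi_{11} = rho(1)
  phi_{kk} = [rho(k) - sum_{j=1..k-1} phi_{k-1,j} rho(k-j)]
            / [1 - sum_{j=1..k-1} phi_{k-1,j} rho(j)],
  phi_{k,j} = phi_{k-1,j} - phi_{kk} phi_{k-1,k-j},  j = 1..k-1.
Step k = 1:
  phi_11 = rho(1) = 0.7997.
Step k = 2:
  phi_22 = [rho(2) - phi_11 rho(1)] / [1 - phi_11 rho(1)] = [0.73 - (0.7997)(0.7997)] / [1 - (0.7997)(0.7997)]
         = 0.09047991 / 0.36047991 = 0.251.
Therefore phi_{22} = 0.2510.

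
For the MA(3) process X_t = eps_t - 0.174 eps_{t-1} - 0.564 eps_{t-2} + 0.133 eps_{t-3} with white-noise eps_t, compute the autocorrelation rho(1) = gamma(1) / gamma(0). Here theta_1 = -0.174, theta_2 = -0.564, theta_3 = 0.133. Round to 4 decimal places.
\rho(1) = -0.1104

For an MA(q) process with theta_0 = 1, the autocovariance is
  gamma(k) = sigma^2 * sum_{i=0..q-k} theta_i * theta_{i+k},
and rho(k) = gamma(k) / gamma(0). Sigma^2 cancels.
  numerator   = (1)*(-0.174) + (-0.174)*(-0.564) + (-0.564)*(0.133) = -0.150876.
  denominator = (1)^2 + (-0.174)^2 + (-0.564)^2 + (0.133)^2 = 1.366061.
  rho(1) = -0.150876 / 1.366061 = -0.1104.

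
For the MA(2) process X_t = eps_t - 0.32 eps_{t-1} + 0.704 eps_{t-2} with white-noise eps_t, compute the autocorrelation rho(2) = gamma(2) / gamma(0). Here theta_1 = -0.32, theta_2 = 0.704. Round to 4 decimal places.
\rho(2) = 0.4405

For an MA(q) process with theta_0 = 1, the autocovariance is
  gamma(k) = sigma^2 * sum_{i=0..q-k} theta_i * theta_{i+k},
and rho(k) = gamma(k) / gamma(0). Sigma^2 cancels.
  numerator   = (1)*(0.704) = 0.704.
  denominator = (1)^2 + (-0.32)^2 + (0.704)^2 = 1.598016.
  rho(2) = 0.704 / 1.598016 = 0.4405.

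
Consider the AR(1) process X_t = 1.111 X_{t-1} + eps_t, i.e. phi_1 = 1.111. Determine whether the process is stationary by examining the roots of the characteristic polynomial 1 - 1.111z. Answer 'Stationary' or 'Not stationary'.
\text{Not stationary}

The AR(p) characteristic polynomial is P(z) = 1 - 1.111z.
Stationarity requires all roots to lie outside the unit circle, i.e. |z| > 1 for every root.
This is linear in z: 1 + (-1.111) z = 0  =>  z = -1/(-1.111) = 0.90009,  |z| = 0.90009.
Moduli of all roots: 0.9001.
All moduli strictly greater than 1? No.
Verdict: Not stationary.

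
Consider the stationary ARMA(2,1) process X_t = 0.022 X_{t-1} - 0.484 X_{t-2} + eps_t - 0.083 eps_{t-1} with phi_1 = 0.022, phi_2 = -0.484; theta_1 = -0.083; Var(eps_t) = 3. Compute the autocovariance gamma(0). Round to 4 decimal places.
\gamma(0) = 3.9360

Multiply the model equation by X_{t-k} and take expectations. With theta_0 = psi_0 = 1 and psi_j the MA(infinity) weights, this gives
  gamma(k) - sum_i phi_i gamma(k-i) = c_k,
  c_k = sigma^2 * sum_{j=k..q} theta_j psi_{j-k}   (c_k = 0 for k > q),
using gamma(-m) = gamma(m).
psi-weights needed (psi_j = theta_j + sum_i phi_i psi_{j-i}):
  psi_1 = theta_1 + phi_1 = -0.083 + (0.022) = -0.061
Right-hand sides:
  c_0 = sigma^2 (1 + theta_1 psi_1) = 3 * (1 + (-0.083)(-0.061)) = 3 * 1.005063 = 3.015189
  c_1 = sigma^2 theta_1 = 3 * (-0.083) = -0.249
  c_2 = 0
Equations for k = 0, 1, 2 (AR order 2, c_2 = 0):
  (E0) gamma(0) = phi_1 gamma(1) + phi_2 gamma(2) + c_0
  (E1) gamma(1) = phi_1 gamma(0) + phi_2 gamma(1) + c_1
  (E2) gamma(2) = phi_1 gamma(1) + phi_2 gamma(0)
From (E1): gamma(1) = A gamma(0) + B with
  A = phi_1 / (1 - phi_2) = 0.022 / 1.484 = 0.014825,   B = c_1 / (1 - phi_2) = -0.249 / 1.484 = -0.16779.
Insert (E2) into (E0): gamma(0) (1 - phi_2^2) = phi_1 (1 + phi_2) gamma(1) + c_0.
  phi_1 (1 + phi_2) = (0.022)(0.516) = 0.011352,   1 - phi_2^2 = 0.765744.
Replace gamma(1) by A gamma(0) + B and collect gamma(0):
  gamma(0) [0.765744 - (0.011352)(0.014825)] = (0.011352)(-0.16779) + 3.015189
  gamma(0) * 0.765576 = 3.013284
  gamma(0) = 3.013284 / 0.765576 = 3.935972.
Therefore gamma(0) = 3.9360 (to 4 decimal places).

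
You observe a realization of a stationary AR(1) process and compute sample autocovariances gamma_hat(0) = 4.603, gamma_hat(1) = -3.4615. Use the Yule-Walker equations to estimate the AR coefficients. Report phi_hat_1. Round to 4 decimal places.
\hat\phi_{1} = -0.7520

The Yule-Walker equations for an AR(p) process read, in matrix form,
  Gamma_p phi = r_p,   with   (Gamma_p)_{ij} = gamma(|i - j|),
                       (r_p)_i = gamma(i),   i,j = 1..p.
Substitute the sample gammas (Toeplitz matrix and right-hand side of size 1):
  Gamma_p = [[4.603]]
  r_p     = [-3.4615]
With p = 1 this is the single equation gamma(0) phi_1 = gamma(1):
  phi_hat_1 = gamma(1) / gamma(0) = -3.4615 / 4.603 = -0.7520.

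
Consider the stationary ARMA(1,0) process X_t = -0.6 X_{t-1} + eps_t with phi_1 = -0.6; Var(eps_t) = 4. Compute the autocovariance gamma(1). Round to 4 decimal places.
\gamma(1) = -3.7500

Multiply the model equation by X_{t-k} and take expectations. With theta_0 = psi_0 = 1 and psi_j the MA(infinity) weights, this gives
  gamma(k) - sum_i phi_i gamma(k-i) = c_k,
  c_k = sigma^2 * sum_{j=k..q} theta_j psi_{j-k}   (c_k = 0 for k > q),
using gamma(-m) = gamma(m).
Pure AR (q = 0): c_0 = sigma^2 = 4, c_k = 0 for k >= 1.
Equations for k = 0 and k = 1 (AR order 1):
  gamma(0) = phi_1 gamma(1) + c_0
  gamma(1) = phi_1 gamma(0) + c_1
Substituting the second into the first: gamma(0) (1 - phi_1^2) = c_0 + phi_1 c_1, so
  gamma(0) = c_0 / (1 - phi_1^2) = 4 / (1 - (-0.6)^2) = 4 / 0.64 = 6.25.
  gamma(1) = phi_1 gamma(0) = (-0.6)(6.25) = -3.75.
Therefore gamma(1) = -3.7500 (to 4 decimal places).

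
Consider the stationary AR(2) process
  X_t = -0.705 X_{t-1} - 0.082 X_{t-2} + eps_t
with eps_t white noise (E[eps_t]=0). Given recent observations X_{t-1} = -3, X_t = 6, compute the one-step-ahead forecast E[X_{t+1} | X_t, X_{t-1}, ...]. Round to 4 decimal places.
E[X_{t+1} \mid \mathcal F_t] = -3.9840

For an AR(p) model X_t = c + sum_i phi_i X_{t-i} + eps_t, the
one-step-ahead conditional mean is
  E[X_{t+1} | X_t, ...] = c + sum_i phi_i X_{t+1-i}.
Substitute known values:
  E[X_{t+1} | ...] = (-0.705) * (6) + (-0.082) * (-3)
                   = -3.9840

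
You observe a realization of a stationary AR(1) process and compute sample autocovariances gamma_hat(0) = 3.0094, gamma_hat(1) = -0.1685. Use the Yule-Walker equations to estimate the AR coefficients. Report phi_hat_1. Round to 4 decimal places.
\hat\phi_{1} = -0.0560

The Yule-Walker equations for an AR(p) process read, in matrix form,
  Gamma_p phi = r_p,   with   (Gamma_p)_{ij} = gamma(|i - j|),
                       (r_p)_i = gamma(i),   i,j = 1..p.
Substitute the sample gammas (Toeplitz matrix and right-hand side of size 1):
  Gamma_p = [[3.0094]]
  r_p     = [-0.1685]
With p = 1 this is the single equation gamma(0) phi_1 = gamma(1):
  phi_hat_1 = gamma(1) / gamma(0) = -0.1685 / 3.0094 = -0.0560.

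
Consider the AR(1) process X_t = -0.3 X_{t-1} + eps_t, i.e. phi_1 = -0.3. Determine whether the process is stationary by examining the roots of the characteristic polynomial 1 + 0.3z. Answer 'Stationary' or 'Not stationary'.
\text{Stationary}

The AR(p) characteristic polynomial is P(z) = 1 + 0.3z.
Stationarity requires all roots to lie outside the unit circle, i.e. |z| > 1 for every root.
This is linear in z: 1 + (0.3) z = 0  =>  z = -1/(0.3) = -3.333333,  |z| = 3.333333.
Moduli of all roots: 3.3333.
All moduli strictly greater than 1? Yes.
Verdict: Stationary.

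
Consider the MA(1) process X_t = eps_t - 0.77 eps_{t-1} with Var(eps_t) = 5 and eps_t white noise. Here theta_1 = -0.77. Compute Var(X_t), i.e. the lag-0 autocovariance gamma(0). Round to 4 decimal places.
\gamma(0) = 7.9645

For an MA(q) process X_t = eps_t + sum_i theta_i eps_{t-i} with
Var(eps_t) = sigma^2, the variance is
  gamma(0) = sigma^2 * (1 + sum_i theta_i^2).
  sum_i theta_i^2 = (-0.77)^2 = 0.5929.
  gamma(0) = 5 * (1 + 0.5929) = 5 * 1.5929 = 7.9645.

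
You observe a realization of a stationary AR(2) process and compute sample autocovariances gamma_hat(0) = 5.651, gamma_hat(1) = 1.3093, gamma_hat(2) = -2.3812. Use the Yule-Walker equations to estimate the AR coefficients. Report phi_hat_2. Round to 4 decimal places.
\hat\phi_{2} = -0.5020

The Yule-Walker equations for an AR(p) process read, in matrix form,
  Gamma_p phi = r_p,   with   (Gamma_p)_{ij} = gamma(|i - j|),
                       (r_p)_i = gamma(i),   i,j = 1..p.
Substitute the sample gammas (Toeplitz matrix and right-hand side of size 2):
  Gamma_p = [[5.651, 1.3093], [1.3093, 5.651]]
  r_p     = [1.3093, -2.3812]
Written out:
  5.651 phi_1 + 1.3093 phi_2 = 1.3093
  1.3093 phi_1 + 5.651 phi_2 = -2.3812
Solve by Cramer's rule:
  det = gamma(0)^2 - gamma(1)^2 = (5.651)^2 - (1.3093)^2 = 31.933801 - 1.71426649 = 30.21953451
  phi_hat_1 = [gamma(1) gamma(0) - gamma(1) gamma(2)] / det = [(1.3093)(5.651) - (1.3093)(-2.3812)] / 30.21953451 = 10.51655946 / 30.21953451 = 0.348
  phi_hat_2 = [gamma(0) gamma(2) - gamma(1)^2] / det = [(5.651)(-2.3812) - (1.3093)^2] / 30.21953451 = -15.17042769 / 30.21953451 = -0.502
So phi_hat = [0.3480, -0.5020].
Therefore phi_hat_2 = -0.5020.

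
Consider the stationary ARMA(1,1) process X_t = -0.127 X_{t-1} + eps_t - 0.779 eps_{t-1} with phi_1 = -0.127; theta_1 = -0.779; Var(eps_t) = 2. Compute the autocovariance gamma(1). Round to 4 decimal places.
\gamma(1) = -2.0239

Multiply the model equation by X_{t-k} and take expectations. With theta_0 = psi_0 = 1 and psi_j the MA(infinity) weights, this gives
  gamma(k) - sum_i phi_i gamma(k-i) = c_k,
  c_k = sigma^2 * sum_{j=k..q} theta_j psi_{j-k}   (c_k = 0 for k > q),
using gamma(-m) = gamma(m).
psi-weights needed (psi_j = theta_j + sum_i phi_i psi_{j-i}):
  psi_1 = theta_1 + phi_1 = -0.779 + (-0.127) = -0.906
Right-hand sides:
  c_0 = sigma^2 (1 + theta_1 psi_1) = 2 * (1 + (-0.779)(-0.906)) = 2 * 1.705774 = 3.411548
  c_1 = sigma^2 theta_1 = 2 * (-0.779) = -1.558
  c_2 = 0
Equations for k = 0 and k = 1 (AR order 1):
  gamma(0) = phi_1 gamma(1) + c_0
  gamma(1) = phi_1 gamma(0) + c_1
Substituting the second into the first: gamma(0) (1 - phi_1^2) = c_0 + phi_1 c_1, so
  gamma(0) = (c_0 + phi_1 c_1) / (1 - phi_1^2) = (3.411548 + (-0.127)(-1.558)) / (1 - (-0.127)^2) = 3.609414 / 0.983871 = 3.668585.
  gamma(1) = phi_1 gamma(0) + c_1 = (-0.127)(3.668585) + (-1.558) = -2.02391.
Therefore gamma(1) = -2.0239 (to 4 decimal places).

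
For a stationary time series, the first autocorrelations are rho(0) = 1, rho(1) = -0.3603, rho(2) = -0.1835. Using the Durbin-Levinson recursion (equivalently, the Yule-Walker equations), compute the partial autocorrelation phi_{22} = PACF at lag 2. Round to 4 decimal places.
\phi_{22} = -0.3601

The PACF at lag k is phi_{kk}, the last component of the solution
to the Yule-Walker system G_k phi = r_k where
  (G_k)_{ij} = rho(|i - j|), (r_k)_i = rho(i), i,j = 1..k.
Equivalently, Durbin-Levinson gives phi_{kk} iteratively:
  phi_{11} = rho(1)
  phi_{kk} = [rho(k) - sum_{j=1..k-1} phi_{k-1,j} rho(k-j)]
            / [1 - sum_{j=1..k-1} phi_{k-1,j} rho(j)],
  phi_{k,j} = phi_{k-1,j} - phi_{kk} phi_{k-1,k-j},  j = 1..k-1.
Step k = 1:
  phi_11 = rho(1) = -0.3603.
Step k = 2:
  phi_22 = [rho(2) - phi_11 rho(1)] / [1 - phi_11 rho(1)] = [-0.1835 - (-0.3603)(-0.3603)] / [1 - (-0.3603)(-0.3603)]
         = -0.31331609 / 0.87018391 = -0.3601.
Therefore phi_{22} = -0.3601.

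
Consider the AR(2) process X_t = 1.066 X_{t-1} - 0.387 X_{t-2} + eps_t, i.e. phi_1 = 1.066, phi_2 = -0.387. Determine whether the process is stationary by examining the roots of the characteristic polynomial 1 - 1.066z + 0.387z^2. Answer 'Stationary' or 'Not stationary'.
\text{Stationary}

The AR(p) characteristic polynomial is P(z) = 1 - 1.066z + 0.387z^2.
Stationarity requires all roots to lie outside the unit circle, i.e. |z| > 1 for every root.
Set 1 + (-1.066) z + (0.387) z^2 = 0, i.e. a z^2 + b z + c = 0 with a = 0.387, b = -1.066, c = 1.
Discriminant D = b^2 - 4ac = (-1.066)^2 - 4*(0.387)*1 = 1.136356 - (1.548) = -0.411644.
D < 0, so the roots are the complex-conjugate pair z = (-b +/- i sqrt(-D)) / (2a) = 1.3773 +/- 0.8289i.
For a conjugate pair |z|^2 = z * conj(z) = (product of roots) = c/a = 1/(0.387) = 2.583979, so |z| = sqrt(2.583979) = 1.6075 for both roots.
Moduli of all roots: 1.6075, 1.6075.
All moduli strictly greater than 1? Yes.
Verdict: Stationary.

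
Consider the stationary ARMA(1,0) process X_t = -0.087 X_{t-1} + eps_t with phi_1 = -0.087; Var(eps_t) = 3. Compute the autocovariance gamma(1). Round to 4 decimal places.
\gamma(1) = -0.2630

Multiply the model equation by X_{t-k} and take expectations. With theta_0 = psi_0 = 1 and psi_j the MA(infinity) weights, this gives
  gamma(k) - sum_i phi_i gamma(k-i) = c_k,
  c_k = sigma^2 * sum_{j=k..q} theta_j psi_{j-k}   (c_k = 0 for k > q),
using gamma(-m) = gamma(m).
Pure AR (q = 0): c_0 = sigma^2 = 3, c_k = 0 for k >= 1.
Equations for k = 0 and k = 1 (AR order 1):
  gamma(0) = phi_1 gamma(1) + c_0
  gamma(1) = phi_1 gamma(0) + c_1
Substituting the second into the first: gamma(0) (1 - phi_1^2) = c_0 + phi_1 c_1, so
  gamma(0) = c_0 / (1 - phi_1^2) = 3 / (1 - (-0.087)^2) = 3 / 0.992431 = 3.02288.
  gamma(1) = phi_1 gamma(0) = (-0.087)(3.02288) = -0.262991.
Therefore gamma(1) = -0.2630 (to 4 decimal places).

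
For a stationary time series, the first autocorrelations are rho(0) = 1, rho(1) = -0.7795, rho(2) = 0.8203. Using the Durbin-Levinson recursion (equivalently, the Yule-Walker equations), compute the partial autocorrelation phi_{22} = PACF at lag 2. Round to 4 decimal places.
\phi_{22} = 0.5420

The PACF at lag k is phi_{kk}, the last component of the solution
to the Yule-Walker system G_k phi = r_k where
  (G_k)_{ij} = rho(|i - j|), (r_k)_i = rho(i), i,j = 1..k.
Equivalently, Durbin-Levinson gives phi_{kk} iteratively:
  phi_{11} = rho(1)
  phi_{kk} = [rho(k) - sum_{j=1..k-1} phi_{k-1,j} rho(k-j)]
            / [1 - sum_{j=1..k-1} phi_{k-1,j} rho(j)],
  phi_{k,j} = phi_{k-1,j} - phi_{kk} phi_{k-1,k-j},  j = 1..k-1.
Step k = 1:
  phi_11 = rho(1) = -0.7795.
Step k = 2:
  phi_22 = [rho(2) - phi_11 rho(1)] / [1 - phi_11 rho(1)] = [0.8203 - (-0.7795)(-0.7795)] / [1 - (-0.7795)(-0.7795)]
         = 0.21267975 / 0.39237975 = 0.542.
Therefore phi_{22} = 0.5420.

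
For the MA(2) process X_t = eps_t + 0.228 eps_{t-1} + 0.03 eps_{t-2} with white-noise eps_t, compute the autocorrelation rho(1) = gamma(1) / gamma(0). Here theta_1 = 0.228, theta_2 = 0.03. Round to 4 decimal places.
\rho(1) = 0.2230

For an MA(q) process with theta_0 = 1, the autocovariance is
  gamma(k) = sigma^2 * sum_{i=0..q-k} theta_i * theta_{i+k},
and rho(k) = gamma(k) / gamma(0). Sigma^2 cancels.
  numerator   = (1)*(0.228) + (0.228)*(0.03) = 0.23484.
  denominator = (1)^2 + (0.228)^2 + (0.03)^2 = 1.052884.
  rho(1) = 0.23484 / 1.052884 = 0.2230.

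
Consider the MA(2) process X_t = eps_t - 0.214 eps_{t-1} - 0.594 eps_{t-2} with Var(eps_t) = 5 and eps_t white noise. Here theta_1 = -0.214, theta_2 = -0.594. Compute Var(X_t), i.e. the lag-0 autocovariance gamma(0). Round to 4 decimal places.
\gamma(0) = 6.9932

For an MA(q) process X_t = eps_t + sum_i theta_i eps_{t-i} with
Var(eps_t) = sigma^2, the variance is
  gamma(0) = sigma^2 * (1 + sum_i theta_i^2).
  sum_i theta_i^2 = (-0.214)^2 + (-0.594)^2 = 0.045796 + 0.352836 = 0.398632.
  gamma(0) = 5 * (1 + 0.398632) = 5 * 1.398632 = 6.99316, which rounds to 6.9932.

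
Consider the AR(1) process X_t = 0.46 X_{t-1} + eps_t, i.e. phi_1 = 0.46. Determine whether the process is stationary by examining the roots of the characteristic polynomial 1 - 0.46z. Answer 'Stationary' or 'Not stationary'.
\text{Stationary}

The AR(p) characteristic polynomial is P(z) = 1 - 0.46z.
Stationarity requires all roots to lie outside the unit circle, i.e. |z| > 1 for every root.
This is linear in z: 1 + (-0.46) z = 0  =>  z = -1/(-0.46) = 2.173913,  |z| = 2.173913.
Moduli of all roots: 2.1739.
All moduli strictly greater than 1? Yes.
Verdict: Stationary.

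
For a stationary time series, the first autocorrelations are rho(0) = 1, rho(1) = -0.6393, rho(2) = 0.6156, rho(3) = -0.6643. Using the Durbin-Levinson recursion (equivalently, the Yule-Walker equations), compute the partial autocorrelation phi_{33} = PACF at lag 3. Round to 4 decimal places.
\phi_{33} = -0.3561

The PACF at lag k is phi_{kk}, the last component of the solution
to the Yule-Walker system G_k phi = r_k where
  (G_k)_{ij} = rho(|i - j|), (r_k)_i = rho(i), i,j = 1..k.
Equivalently, Durbin-Levinson gives phi_{kk} iteratively:
  phi_{11} = rho(1)
  phi_{kk} = [rho(k) - sum_{j=1..k-1} phi_{k-1,j} rho(k-j)]
            / [1 - sum_{j=1..k-1} phi_{k-1,j} rho(j)],
  phi_{k,j} = phi_{k-1,j} - phi_{kk} phi_{k-1,k-j},  j = 1..k-1.
Step k = 1:
  phi_11 = rho(1) = -0.6393.
Step k = 2:
  phi_22 = [rho(2) - phi_11 rho(1)] / [1 - phi_11 rho(1)] = [0.6156 - (-0.6393)(-0.6393)] / [1 - (-0.6393)(-0.6393)]
         = 0.20689551 / 0.59129551 = 0.349902.
  Update: phi_21 = phi_11 - phi_22 phi_11 = -0.6393 - (0.349902)(-0.6393) = -0.415608.
Step k = 3:
  phi_33 = [rho(3) - phi_21 rho(2) - phi_22 rho(1)] / [1 - phi_21 rho(1) - phi_22 rho(2)]
    numerator   = -0.6643 - (-0.415608)(0.6156) - (0.349902)(-0.6393) = -0.18475957
    denominator = 1 - (-0.415608)(-0.6393) - (0.349902)(0.6156) = 0.51890235
  phi_33 = -0.18475957 / 0.51890235 = -0.3561.
Therefore phi_{33} = -0.3561.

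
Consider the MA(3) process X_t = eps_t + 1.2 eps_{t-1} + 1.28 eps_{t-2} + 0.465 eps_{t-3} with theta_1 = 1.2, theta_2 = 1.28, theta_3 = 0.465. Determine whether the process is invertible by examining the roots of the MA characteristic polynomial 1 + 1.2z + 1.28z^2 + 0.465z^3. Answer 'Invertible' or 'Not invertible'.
\text{Invertible}

The MA(q) characteristic polynomial is P(z) = 1 + 1.2z + 1.28z^2 + 0.465z^3.
Invertibility requires all roots to lie outside the unit circle, i.e. |z| > 1 for every root.
Degree 3: look for a simple real root z0 first, then factor out (1 - z/z0) and solve the remaining quadratic.
Testing z0 = -2: P(-2) = 1 + (1.2)(-2) + (1.28)(-2)^2 + (0.465)(-2)^3
  = 1 + (-2.4) + (5.12) + (-3.72) = 0.  So z_0 = -2 is a root, |z_0| = 2.
Divide out the factor (1 + 0.5 z) = (1 - z/z0) (since 1/z0 = -0.5):
  P(z) = (1 + 0.5 z)(1 + (0.7) z + (0.93) z^2)
  [check: z-coef 0.7 - (-0.5) = 1.2; z^2-coef 0.93 - (-0.5)(0.7) = 1.28; z^3-coef -(-0.5)(0.93) = 0.465.]
Remaining roots from the quadratic factor 1 + (0.7) z + (0.93) z^2:
  Set 1 + (0.7) z + (0.93) z^2 = 0, i.e. a z^2 + b z + c = 0 with a = 0.93, b = 0.7, c = 1.
  Discriminant D = b^2 - 4ac = (0.7)^2 - 4*(0.93)*1 = 0.49 - (3.72) = -3.23.
  D < 0, so the roots are the complex-conjugate pair z = (-b +/- i sqrt(-D)) / (2a) = -0.3763 +/- 0.9662i.
  For a conjugate pair |z|^2 = z * conj(z) = (product of roots) = c/a = 1/(0.93) = 1.075269, so |z| = sqrt(1.075269) = 1.037 for both roots.
Moduli of all roots: 2.0000, 1.0370, 1.0370.
All moduli strictly greater than 1? Yes.
Verdict: Invertible.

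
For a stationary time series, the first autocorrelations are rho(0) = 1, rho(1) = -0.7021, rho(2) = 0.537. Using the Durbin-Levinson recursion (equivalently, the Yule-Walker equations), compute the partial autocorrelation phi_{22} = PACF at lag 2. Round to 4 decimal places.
\phi_{22} = 0.0869

The PACF at lag k is phi_{kk}, the last component of the solution
to the Yule-Walker system G_k phi = r_k where
  (G_k)_{ij} = rho(|i - j|), (r_k)_i = rho(i), i,j = 1..k.
Equivalently, Durbin-Levinson gives phi_{kk} iteratively:
  phi_{11} = rho(1)
  phi_{kk} = [rho(k) - sum_{j=1..k-1} phi_{k-1,j} rho(k-j)]
            / [1 - sum_{j=1..k-1} phi_{k-1,j} rho(j)],
  phi_{k,j} = phi_{k-1,j} - phi_{kk} phi_{k-1,k-j},  j = 1..k-1.
Step k = 1:
  phi_11 = rho(1) = -0.7021.
Step k = 2:
  phi_22 = [rho(2) - phi_11 rho(1)] / [1 - phi_11 rho(1)] = [0.537 - (-0.7021)(-0.7021)] / [1 - (-0.7021)(-0.7021)]
         = 0.04405559 / 0.50705559 = 0.0869.
Therefore phi_{22} = 0.0869.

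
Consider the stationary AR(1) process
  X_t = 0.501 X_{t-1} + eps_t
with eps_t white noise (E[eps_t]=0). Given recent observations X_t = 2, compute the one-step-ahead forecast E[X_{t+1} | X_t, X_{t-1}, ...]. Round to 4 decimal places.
E[X_{t+1} \mid \mathcal F_t] = 1.0020

For an AR(p) model X_t = c + sum_i phi_i X_{t-i} + eps_t, the
one-step-ahead conditional mean is
  E[X_{t+1} | X_t, ...] = c + sum_i phi_i X_{t+1-i}.
Substitute known values:
  E[X_{t+1} | ...] = (0.501) * (2)
                   = 1.0020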